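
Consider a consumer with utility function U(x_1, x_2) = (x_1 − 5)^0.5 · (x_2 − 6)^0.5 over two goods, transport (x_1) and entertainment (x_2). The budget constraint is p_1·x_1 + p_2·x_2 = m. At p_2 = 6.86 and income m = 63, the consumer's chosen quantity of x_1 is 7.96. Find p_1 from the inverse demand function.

p_1 = 2

MRS = (x_2−6)/(x_1−5). Tangency with p_1/p_2 gives x_2−6 = (p_1/p_2)·(x_1−5).
Substituting into the budget: x_1* = 5 + 0.5·(m − 5·p_1 − 6·p_2)/p_1, and x_2* = 6 + 0.5·(…)/p_2.
Set x_1* = 7.96 in the demand function and solve for p_1: p_1 = 2.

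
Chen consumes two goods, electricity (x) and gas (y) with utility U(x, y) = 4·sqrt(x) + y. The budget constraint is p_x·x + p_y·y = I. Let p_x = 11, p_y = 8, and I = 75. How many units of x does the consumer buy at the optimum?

Utility is quasi-linear in y; the FOC for x is 2/√x = p_x/p_y.
Solve: √x = 2·p_y/p_x, so x*(p_x,p_y) = (2·p_y/p_x)², and y* = (I − p_x·x*)/p_y.
Plugging in: x* = (2·8/11)² = 2.1157.

x* = 2.1157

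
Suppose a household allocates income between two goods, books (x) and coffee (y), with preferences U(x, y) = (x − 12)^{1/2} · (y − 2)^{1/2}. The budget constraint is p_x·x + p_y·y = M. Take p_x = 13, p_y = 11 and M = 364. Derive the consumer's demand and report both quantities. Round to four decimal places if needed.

x* = 19.1538, y* = 10.4545

MRS = (y−2)/(x−12). Tangency with p_x/p_y gives y−2 = (p_x/p_y)·(x−12).
Substituting into the budget: x* = 12 + 0.5·(M − 12·p_x − 2·p_y)/p_x, and y* = 2 + 0.5·(…)/p_y.
Discretionary income = 364 − 12·13 − 2·11 = 186; x* = 12 + 0.5·186/13 = 19.1538; y* = 2 + 0.5·186/11 = 10.4545.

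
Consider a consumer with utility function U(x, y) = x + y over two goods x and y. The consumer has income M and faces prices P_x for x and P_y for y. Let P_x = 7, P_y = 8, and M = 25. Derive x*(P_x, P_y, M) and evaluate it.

x gives more utility per dollar, so spend all income on x: x* = M/P_x, y* = 0.
Numerically: x* = 3.5714, y* = 0.

x* = 3.5714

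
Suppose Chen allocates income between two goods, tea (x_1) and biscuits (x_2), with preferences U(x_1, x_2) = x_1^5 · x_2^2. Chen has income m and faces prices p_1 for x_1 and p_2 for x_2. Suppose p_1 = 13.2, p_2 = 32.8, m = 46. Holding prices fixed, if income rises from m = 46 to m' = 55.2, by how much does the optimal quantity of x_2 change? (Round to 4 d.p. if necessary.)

Δx_2* = 0.0801

The MRS is (5/2)·x_2/x_1. Set MRS = p_1/p_2.
So 5·p_2·x_2 = 2·p_1·x_1; combined with the budget, a share 5/7 of income goes to x_1.
Demand: x_1*(p_1,p_2,m) = 5/7·m/p_1 and x_2* = 2/7·m/p_2.
At p_1=13.2, p_2=32.8, m=46: x_2* = 2/7·46/32.8 = 0.4007.
At m' = 55.2: x_2* = 0.4808. Change: 0.4808 − 0.4007 = 0.0801.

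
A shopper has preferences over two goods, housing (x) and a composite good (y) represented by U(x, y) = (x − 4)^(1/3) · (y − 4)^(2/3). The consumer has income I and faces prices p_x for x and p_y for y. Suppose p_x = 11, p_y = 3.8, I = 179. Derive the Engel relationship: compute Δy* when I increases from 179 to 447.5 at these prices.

This is Cobb-Douglas in (x−4, y−4): tangency gives 1/3·p_y·(y−4) = 2/3·p_x·(x−4).
After buying the subsistence bundle (4, 4), a share 1/3 of the remaining income goes to x: x* = 4 + 1/3·(I − 4p_x − 4p_y)/p_x.
Discretionary income = 179 − 4·11 − 4·3.8 = 119.8; y* = 4 + 2/3·119.8/3.8 = 25.0175.
At I' = 447.5: y* = 72.1228. Change: 72.1228 − 25.0175 = 47.1053.

Δy* = 47.1053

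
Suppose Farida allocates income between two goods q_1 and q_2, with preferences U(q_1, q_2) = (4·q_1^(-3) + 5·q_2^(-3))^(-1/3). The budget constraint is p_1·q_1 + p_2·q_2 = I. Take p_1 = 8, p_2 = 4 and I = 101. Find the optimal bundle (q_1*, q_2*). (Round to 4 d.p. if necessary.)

Numerically q_2/q_1 = 1.257433, so q_1* = 101/(8 + 4·1.257433) = 7.7515 and q_2* = 1.257433·7.7515 = 9.747.

q_1* = 7.7515, q_2* = 9.747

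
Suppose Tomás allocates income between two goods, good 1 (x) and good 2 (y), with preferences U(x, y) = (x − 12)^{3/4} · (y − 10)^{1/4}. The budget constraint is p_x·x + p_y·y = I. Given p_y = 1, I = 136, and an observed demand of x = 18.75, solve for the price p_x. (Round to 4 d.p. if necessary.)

p_x = 6

Let x' = x−12, y' = y−10. MRS = 3·y'/x' = p_x/p_y.
Substituting into the budget: x* = 12 + 0.75·(I − 12·p_x − 10·p_y)/p_x, and y* = 10 + 0.25·(…)/p_y.
Set x* = 18.75 in the demand function and solve for p_x: p_x = 6.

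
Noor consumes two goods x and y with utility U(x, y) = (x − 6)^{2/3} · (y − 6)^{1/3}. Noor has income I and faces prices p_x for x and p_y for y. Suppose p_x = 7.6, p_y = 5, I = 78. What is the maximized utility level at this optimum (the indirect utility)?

This is Cobb-Douglas in (x−6, y−6): tangency gives 2/3·p_y·(y−6) = 1/3·p_x·(x−6).
After buying the subsistence bundle (6, 6), a share 2/3 of the remaining income goes to x: x* = 6 + 2/3·(I − 6p_x − 6p_y)/p_x.
Discretionary income = 78 − 6·7.6 − 6·5 = 2.4; x* = 6 + 2/3·2.4/7.6 = 6.2105; y* = 6 + 1/3·2.4/5 = 6.16.
Utility at the optimum: U(6.2105, 6.16) = 0.1921.

V = 0.1921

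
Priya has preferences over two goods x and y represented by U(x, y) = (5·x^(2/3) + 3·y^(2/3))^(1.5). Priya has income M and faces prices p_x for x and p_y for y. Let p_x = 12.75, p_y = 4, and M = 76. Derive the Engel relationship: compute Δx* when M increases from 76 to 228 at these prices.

From the CES first-order condition, (5/3)·(y/x)^(1/3) = p_x/p_y.
Hence y/x = ((3/5)·p_x/p_y)^(1/(1/3)), i.e. raised to the 3 power.
With the ratio pinned down, the budget gives x* = M/(p_x + p_y·(y/x)) and y* = (y/x)·x*.
Numerically y/x = 6.995268, so x* = 76/(12.75 + 4·6.995268) = 1.8659.
At M' = 228: x* = 5.5977. Change: 5.5977 − 1.8659 = 3.7318.

Δx* = 3.7318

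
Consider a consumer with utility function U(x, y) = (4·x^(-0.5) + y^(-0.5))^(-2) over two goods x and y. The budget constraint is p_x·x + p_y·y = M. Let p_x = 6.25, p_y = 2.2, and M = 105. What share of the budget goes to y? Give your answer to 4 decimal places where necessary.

share on y = 0.2189

MU_x ∝ 4·x^(-1.5), MU_y ∝ y^(-1.5), so MRS = 4·(y/x)^(1.5) = p_x/p_y.
Solve for the ratio: y/x = [(1/4)·p_x/p_y]^(2/3).
Substitute y = (y/x)·x into the budget: x* = M/(p_x + p_y·(y/x)).
Numerically y/x = 0.796034, so x* = 105/(6.25 + 2.2·0.796034) = 13.1229 and y* = 0.796034·13.1229 = 10.4463.
Expenditure on y: 2.2·10.4463 = 22.9818; share = 0.2189.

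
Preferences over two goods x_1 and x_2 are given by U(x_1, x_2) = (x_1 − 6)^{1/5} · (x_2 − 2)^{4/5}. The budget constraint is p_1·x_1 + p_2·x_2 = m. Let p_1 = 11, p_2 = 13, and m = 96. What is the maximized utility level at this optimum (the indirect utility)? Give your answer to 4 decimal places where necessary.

MRS = (1/4)·(x_2−2)/(x_1−6). Tangency with p_1/p_2 gives x_2−2 = 4·(p_1/p_2)·(x_1−6).
Substituting into the budget: x_1* = 6 + 0.2·(m − 6·p_1 − 2·p_2)/p_1, and x_2* = 2 + 0.8·(…)/p_2.
Discretionary income = 96 − 6·11 − 2·13 = 4; x_1* = 6 + 0.2·4/11 = 6.0727; x_2* = 2 + 0.8·4/13 = 2.2462.
Utility at the optimum: U(6.0727, 2.2462) = 0.1929.

V = 0.1929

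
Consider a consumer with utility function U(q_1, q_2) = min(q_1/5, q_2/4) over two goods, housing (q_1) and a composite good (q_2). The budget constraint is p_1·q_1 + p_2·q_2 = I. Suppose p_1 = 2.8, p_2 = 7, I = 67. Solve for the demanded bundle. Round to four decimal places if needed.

With perfect complements, no substitution: consume in ratio q_1:q_2 = 5:4.
Budget: p_1·q_1 + p_2·(4/5)·q_1 = I, so (5·p_1 + 4·p_2)·q_1 = 5·I.
Demand: q_1*(p_1,p_2,I) = 5·I/(5·p_1 + 4·p_2), q_2* = 4·I/(5·p_1 + 4·p_2).
Here 5·2.8 + 4·7 = 42, giving q_1* = 7.9762 and q_2* = 6.381.

q_1* = 7.9762, q_2* = 6.381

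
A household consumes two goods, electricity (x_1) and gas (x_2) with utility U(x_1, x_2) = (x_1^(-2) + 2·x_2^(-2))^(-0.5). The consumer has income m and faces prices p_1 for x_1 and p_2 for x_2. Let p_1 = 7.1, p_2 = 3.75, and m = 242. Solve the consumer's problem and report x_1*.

x_1* = 18.6945

From the CES first-order condition, (1/2)·(x_2/x_1)^(3) = p_1/p_2.
Solve for the ratio: x_2/x_1 = [2·p_1/p_2]^(1/3).
With the ratio pinned down, the budget gives x_1* = m/(p_1 + p_2·(x_2/x_1)) and x_2* = (x_2/x_1)·x_1*.
Numerically x_2/x_1 = 1.558663, so x_1* = 242/(7.1 + 3.75·1.558663) = 18.6945.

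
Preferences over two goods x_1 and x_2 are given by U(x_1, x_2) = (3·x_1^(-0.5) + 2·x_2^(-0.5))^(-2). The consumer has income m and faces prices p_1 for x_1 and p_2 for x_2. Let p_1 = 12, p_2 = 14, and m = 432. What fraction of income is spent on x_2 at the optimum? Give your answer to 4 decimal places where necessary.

Substitute x_2 = (x_2/x_1)·x_1 into the budget: x_1* = m/(p_1 + p_2·(x_2/x_1)).
Numerically x_2/x_1 = 0.688612, so x_1* = 432/(12 + 14·0.688612) = 19.9625 and x_2* = 0.688612·19.9625 = 13.7464.
Expenditure on x_2: 14·13.7464 = 192.4499; share = 0.4455.

share on x_2 = 0.4455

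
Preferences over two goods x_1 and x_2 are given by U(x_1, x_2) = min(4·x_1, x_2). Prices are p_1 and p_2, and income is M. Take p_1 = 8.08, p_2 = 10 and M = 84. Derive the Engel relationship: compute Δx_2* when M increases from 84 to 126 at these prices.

Demand: x_1*(p_1,p_2,M) = M/(p_1 + 4·p_2), x_2* = 4·M/(p_1 + 4·p_2).
Here 8.08 + 4·10 = 48.08, giving x_2* = 6.9884.
At M' = 126: x_2* = 10.4825. Change: 10.4825 − 6.9884 = 3.4942.

Δx_2* = 3.4942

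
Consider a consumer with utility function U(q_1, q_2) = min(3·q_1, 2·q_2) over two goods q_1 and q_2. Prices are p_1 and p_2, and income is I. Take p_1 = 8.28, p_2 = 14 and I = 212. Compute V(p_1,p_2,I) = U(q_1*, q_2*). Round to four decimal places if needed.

V = 21.7213

With perfect complements, no substitution: consume in ratio q_1:q_2 = 2:3.
Budget: p_1·q_1 + p_2·(3/2)·q_1 = I, so (2·p_1 + 3·p_2)·q_1 = 2·I.
Demand: q_1*(p_1,p_2,I) = 2·I/(2·p_1 + 3·p_2), q_2* = 3·I/(2·p_1 + 3·p_2).
Here 2·8.28 + 3·14 = 58.56, giving q_1* = 7.2404 and q_2* = 10.8607.
Utility at the optimum: U(7.2404, 10.8607) = 21.7213.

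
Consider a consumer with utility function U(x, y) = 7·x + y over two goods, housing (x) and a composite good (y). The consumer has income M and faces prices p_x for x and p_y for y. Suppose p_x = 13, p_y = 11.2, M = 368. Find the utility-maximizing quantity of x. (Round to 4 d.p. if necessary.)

x* = 28.3077

Numerically: x* = 28.3077, y* = 0.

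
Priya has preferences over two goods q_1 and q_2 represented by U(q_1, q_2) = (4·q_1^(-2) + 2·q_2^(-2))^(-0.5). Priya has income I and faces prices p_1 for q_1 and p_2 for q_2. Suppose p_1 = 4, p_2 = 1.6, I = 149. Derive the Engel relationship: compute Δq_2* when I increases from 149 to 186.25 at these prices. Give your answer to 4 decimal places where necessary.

Δq_2* = 7.0107

MRS = MU_q_1/MU_q_2 = 2·(q_2/q_1)^(3). Set equal to p_1/p_2.
Solve for the ratio: q_2/q_1 = [(1/2)·p_1/p_2]^(1/3).
With the ratio pinned down, the budget gives q_1* = I/(p_1 + p_2·(q_2/q_1)) and q_2* = (q_2/q_1)·q_1*.
Numerically q_2/q_1 = 1.077217, so q_1* = 149/(4 + 1.6·1.077217) = 26.0328 and q_2* = 1.077217·26.0328 = 28.043.
At I' = 186.25: q_2* = 35.0537. Change: 35.0537 − 28.043 = 7.0107.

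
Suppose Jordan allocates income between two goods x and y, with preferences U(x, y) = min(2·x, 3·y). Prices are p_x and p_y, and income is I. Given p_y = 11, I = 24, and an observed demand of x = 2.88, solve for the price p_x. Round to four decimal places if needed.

With perfect complements, no substitution: consume in ratio x:y = 3:2.
Budget: p_x·x + p_y·(2/3)·x = I, so (3·p_x + 2·p_y)·x = 3·I.
Demand: x*(p_x,p_y,I) = 3·I/(3·p_x + 2·p_y), y* = 2·I/(3·p_x + 2·p_y).
Set x* = 2.88 in the demand function and solve for p_x: p_x = 1.

p_x = 1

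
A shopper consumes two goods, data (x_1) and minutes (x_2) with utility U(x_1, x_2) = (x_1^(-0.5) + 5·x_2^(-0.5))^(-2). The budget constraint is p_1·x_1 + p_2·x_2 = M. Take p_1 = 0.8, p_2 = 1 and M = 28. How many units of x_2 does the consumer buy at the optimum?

From the CES first-order condition, (1/5)·(x_2/x_1)^(1.5) = p_1/p_2.
Hence x_2/x_1 = (5·p_1/p_2)^(1/(1.5)), i.e. raised to the 2/3 power.
With the ratio pinned down, the budget gives x_1* = M/(p_1 + p_2·(x_2/x_1)) and x_2* = (x_2/x_1)·x_1*.
Numerically x_2/x_1 = 2.519842, so x_1* = 28/(0.8 + 1·2.519842) = 8.4341 and x_2* = 2.519842·8.4341 = 21.2527.

x_2* = 21.2527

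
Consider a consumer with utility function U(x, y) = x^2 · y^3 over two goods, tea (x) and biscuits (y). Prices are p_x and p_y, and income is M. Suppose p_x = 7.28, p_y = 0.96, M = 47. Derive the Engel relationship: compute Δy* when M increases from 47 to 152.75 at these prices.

Δy* = 66.0938

The MRS is (2/3)·y/x. Set MRS = p_x/p_y.
Rearranging, p_y·y = (3/2)·p_x·x. Substituting into the budget gives p_x·x·(1 + (3/2)) = M.
Demand: x*(p_x,p_y,M) = 0.4·M/p_x and y* = 0.6·M/p_y.
At p_x=7.28, p_y=0.96, M=47: y* = 0.6·47/0.96 = 29.375.
At M' = 152.75: y* = 95.4688. Change: 95.4688 − 29.375 = 66.0938.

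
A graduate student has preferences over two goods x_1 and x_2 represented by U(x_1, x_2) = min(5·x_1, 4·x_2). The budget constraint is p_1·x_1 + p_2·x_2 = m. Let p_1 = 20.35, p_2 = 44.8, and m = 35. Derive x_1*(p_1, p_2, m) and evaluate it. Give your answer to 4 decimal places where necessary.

With perfect complements, no substitution: consume in ratio x_1:x_2 = 4:5.
Budget: p_1·x_1 + p_2·(5/4)·x_1 = m, so (4·p_1 + 5·p_2)·x_1 = 4·m.
Demand: x_1*(p_1,p_2,m) = 4·m/(4·p_1 + 5·p_2), x_2* = 5·m/(4·p_1 + 5·p_2).
Here 4·20.35 + 5·44.8 = 305.4, giving x_1* = 0.4584.

x_1* = 0.4584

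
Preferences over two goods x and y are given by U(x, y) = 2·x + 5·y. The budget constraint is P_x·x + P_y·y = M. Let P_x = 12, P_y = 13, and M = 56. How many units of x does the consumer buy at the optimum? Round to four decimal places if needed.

x* = 0

y gives more utility per dollar, so spend all income on y: y* = M/P_y, x* = 0.
Numerically: x* = 0, y* = 4.3077.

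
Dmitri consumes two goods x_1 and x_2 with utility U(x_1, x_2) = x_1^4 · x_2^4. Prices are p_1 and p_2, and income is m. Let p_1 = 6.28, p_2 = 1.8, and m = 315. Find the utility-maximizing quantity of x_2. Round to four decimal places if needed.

Demand: x_1*(p_1,p_2,m) = 0.5·m/p_1 and x_2* = 0.5·m/p_2.
At p_1=6.28, p_2=1.8, m=315: x_2* = 0.5·315/1.8 = 87.5.

x_2* = 87.5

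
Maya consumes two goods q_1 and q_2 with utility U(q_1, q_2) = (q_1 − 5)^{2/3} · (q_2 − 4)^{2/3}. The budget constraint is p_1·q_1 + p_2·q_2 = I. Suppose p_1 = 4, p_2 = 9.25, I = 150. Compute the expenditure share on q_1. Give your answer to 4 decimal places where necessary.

MRS = (q_2−4)/(q_1−5). Tangency with p_1/p_2 gives q_2−4 = (p_1/p_2)·(q_1−5).
After buying the subsistence bundle (5, 4), a share 0.5 of the remaining income goes to q_1: q_1* = 5 + 0.5·(I − 5p_1 − 4p_2)/p_1.
Discretionary income = 150 − 5·4 − 4·9.25 = 93; q_1* = 5 + 0.5·93/4 = 16.625; q_2* = 4 + 0.5·93/9.25 = 9.027.
Expenditure on q_1: 4·16.625 = 66.5; share = 0.4433.

share on q_1 = 0.4433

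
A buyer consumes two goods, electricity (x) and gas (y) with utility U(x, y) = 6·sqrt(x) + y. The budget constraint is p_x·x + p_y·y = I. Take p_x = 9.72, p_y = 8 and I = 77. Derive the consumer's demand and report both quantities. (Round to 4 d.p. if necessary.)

Set MRS = p_x/p_y: 3·x^(−1/2) = p_x/p_y.
Solve: √x = 3·p_y/p_x, so x*(p_x,p_y) = (3·p_y/p_x)², and y* = (I − p_x·x*)/p_y.
Plugging in: x* = (3·8/9.72)² = 6.0966, y* = 2.2176.

x* = 6.0966, y* = 2.2176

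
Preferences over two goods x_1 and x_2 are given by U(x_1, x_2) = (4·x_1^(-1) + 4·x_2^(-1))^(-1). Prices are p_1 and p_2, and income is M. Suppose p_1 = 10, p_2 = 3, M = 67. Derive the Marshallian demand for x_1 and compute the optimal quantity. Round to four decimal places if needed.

MRS = MU_x_1/MU_x_2 = (x_2/x_1)^(2). Set equal to p_1/p_2.
Solve for the ratio: x_2/x_1 = [p_1/p_2]^(0.5).
Substitute x_2 = (x_2/x_1)·x_1 into the budget: x_1* = M/(p_1 + p_2·(x_2/x_1)).
Numerically x_2/x_1 = 1.825742, so x_1* = 67/(10 + 3·1.825742) = 4.3289.

x_1* = 4.3289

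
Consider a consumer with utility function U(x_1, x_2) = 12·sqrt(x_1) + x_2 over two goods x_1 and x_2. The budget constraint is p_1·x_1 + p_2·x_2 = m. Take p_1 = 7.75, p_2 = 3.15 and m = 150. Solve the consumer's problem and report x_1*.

x_1* = 5.9473

Utility is quasi-linear in x_2; the FOC for x_1 is 6/√x_1 = p_1/p_2.
Solve: √x_1 = 6·p_2/p_1, so x_1*(p_1,p_2) = (6·p_2/p_1)², and x_2* = (m − p_1·x_1*)/p_2.
Plugging in: x_1* = (6·3.15/7.75)² = 5.9473.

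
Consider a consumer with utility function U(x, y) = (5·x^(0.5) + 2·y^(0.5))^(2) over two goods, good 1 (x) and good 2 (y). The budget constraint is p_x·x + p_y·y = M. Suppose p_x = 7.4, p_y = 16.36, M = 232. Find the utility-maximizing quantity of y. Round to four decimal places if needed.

y* = 0.957

With the ratio pinned down, the budget gives x* = M/(p_x + p_y·(y/x)) and y* = (y/x)·x*.
Numerically y/x = 0.032735, so x* = 232/(7.4 + 16.36·0.032735) = 29.2355 and y* = 0.032735·29.2355 = 0.957.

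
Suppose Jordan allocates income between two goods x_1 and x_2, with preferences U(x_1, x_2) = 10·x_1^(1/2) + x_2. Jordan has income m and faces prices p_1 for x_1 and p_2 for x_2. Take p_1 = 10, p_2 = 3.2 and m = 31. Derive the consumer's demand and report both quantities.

x_1* = 2.56, x_2* = 1.6875

Plugging in: x_1* = (5·3.2/10)² = 2.56, x_2* = 1.6875.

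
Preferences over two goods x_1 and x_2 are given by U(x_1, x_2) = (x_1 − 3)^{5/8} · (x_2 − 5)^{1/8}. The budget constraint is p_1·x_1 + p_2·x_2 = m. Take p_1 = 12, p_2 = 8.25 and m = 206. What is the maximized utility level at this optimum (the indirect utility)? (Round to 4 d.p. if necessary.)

This is Cobb-Douglas in (x_1−3, x_2−5): tangency gives 0.625·p_2·(x_2−5) = 0.125·p_1·(x_1−3).
After buying the subsistence bundle (3, 5), a share 5/6 of the remaining income goes to x_1: x_1* = 3 + 5/6·(m − 3p_1 − 5p_2)/p_1.
Discretionary income = 206 − 3·12 − 5·8.25 = 128.75; x_1* = 3 + 5/6·128.75/12 = 11.941; x_2* = 5 + 1/6·128.75/8.25 = 7.601.
Utility at the optimum: U(11.941, 7.601) = 4.4311.

V = 4.4311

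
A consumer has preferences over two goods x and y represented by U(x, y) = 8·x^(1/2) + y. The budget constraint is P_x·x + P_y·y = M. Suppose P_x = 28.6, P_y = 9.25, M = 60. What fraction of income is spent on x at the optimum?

Set MRS = P_x/P_y: 4·x^(−1/2) = P_x/P_y.
Solve: √x = 4·P_y/P_x, so x*(P_x,P_y) = (4·P_y/P_x)², and y* = (M − P_x·x*)/P_y.
Plugging in: x* = (4·9.25/28.6)² = 1.6737, y* = 1.3117.
Expenditure on x: 28.6·1.6737 = 47.8671; share = 0.7978.

share on x = 0.7978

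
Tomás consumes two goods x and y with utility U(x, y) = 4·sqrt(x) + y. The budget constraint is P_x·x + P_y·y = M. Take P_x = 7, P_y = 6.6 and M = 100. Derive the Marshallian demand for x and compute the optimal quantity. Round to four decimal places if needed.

x* = 3.5559

Set MRS = P_x/P_y: 2·x^(−1/2) = P_x/P_y.
Thus x* = (2·P_y/P_x)² — independent of M — with the rest of income spent on y.
Plugging in: x* = (2·6.6/7)² = 3.5559.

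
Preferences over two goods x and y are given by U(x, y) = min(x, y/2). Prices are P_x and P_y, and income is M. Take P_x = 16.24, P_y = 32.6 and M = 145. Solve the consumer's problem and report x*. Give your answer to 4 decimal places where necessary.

With perfect complements, no substitution: consume in ratio x:y = 1:2.
Budget: P_x·x + P_y·2·x = M, so (P_x + 2·P_y)·x = M.
Demand: x*(P_x,P_y,M) = M/(P_x + 2·P_y), y* = 2·M/(P_x + 2·P_y).
Here 16.24 + 2·32.6 = 81.44, giving x* = 1.7805.

x* = 1.7805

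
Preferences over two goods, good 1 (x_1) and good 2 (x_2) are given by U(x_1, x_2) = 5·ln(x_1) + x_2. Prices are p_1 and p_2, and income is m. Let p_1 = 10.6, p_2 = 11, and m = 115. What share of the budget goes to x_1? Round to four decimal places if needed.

share on x_1 = 0.4783

At the given prices: x_1* = 5·11/10.6 = 5.1887, and x_2* = 5.4545.
Expenditure on x_1: 10.6·5.1887 = 55; share = 0.4783.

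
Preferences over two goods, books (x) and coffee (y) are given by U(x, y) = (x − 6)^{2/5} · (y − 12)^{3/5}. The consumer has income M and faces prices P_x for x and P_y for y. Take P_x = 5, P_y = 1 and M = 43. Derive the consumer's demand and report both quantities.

x* = 6.08, y* = 12.6

This is Cobb-Douglas in (x−6, y−12): tangency gives 0.4·P_y·(y−12) = 0.6·P_x·(x−6).
After buying the subsistence bundle (6, 12), a share 0.4 of the remaining income goes to x: x* = 6 + 0.4·(M − 6P_x − 12P_y)/P_x.
Discretionary income = 43 − 6·5 − 12·1 = 1; x* = 6 + 0.4·1/5 = 6.08; y* = 12 + 0.6·1/1 = 12.6.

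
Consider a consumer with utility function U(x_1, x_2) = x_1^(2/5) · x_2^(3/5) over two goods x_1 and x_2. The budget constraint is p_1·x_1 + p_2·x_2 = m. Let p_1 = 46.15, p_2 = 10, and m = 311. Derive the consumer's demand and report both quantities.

MU_x_1/MU_x_2 = (0.4·x_2)/(0.6·x_1); tangency sets this equal to p_1/p_2.
So 0.4·p_2·x_2 = 0.6·p_1·x_1; combined with the budget, a share 0.4 of income goes to x_1.
Demand: x_1*(p_1,p_2,m) = 0.4·m/p_1 and x_2* = 0.6·m/p_2.
At p_1=46.15, p_2=10, m=311: x_1* = 0.4·311/46.15 = 2.6956, x_2* = 18.66.

x_1* = 2.6956, x_2* = 18.66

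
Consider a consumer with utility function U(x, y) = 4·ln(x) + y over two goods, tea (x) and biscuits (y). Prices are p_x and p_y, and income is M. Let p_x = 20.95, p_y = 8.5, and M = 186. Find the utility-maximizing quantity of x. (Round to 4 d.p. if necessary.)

So x*(p_x,p_y) = 4·p_y/p_x, independent of income; and y* = (M − 4·p_y)/p_y.
At the given prices: x* = 4·8.5/20.95 = 1.6229.

x* = 1.6229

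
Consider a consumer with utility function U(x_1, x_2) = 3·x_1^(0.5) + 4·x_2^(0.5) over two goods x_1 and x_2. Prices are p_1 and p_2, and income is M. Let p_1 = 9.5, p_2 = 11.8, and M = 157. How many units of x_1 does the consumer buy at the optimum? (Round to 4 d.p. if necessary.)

MRS = MU_x_1/MU_x_2 = (3/4)·(x_2/x_1)^(0.5). Set equal to p_1/p_2.
Solve for the ratio: x_2/x_1 = [(4/3)·p_1/p_2]^(2).
Substitute x_2 = (x_2/x_1)·x_1 into the budget: x_1* = M/(p_1 + p_2·(x_2/x_1)).
Numerically x_2/x_1 = 1.152287, so x_1* = 157/(9.5 + 11.8·1.152287) = 6.7974.

x_1* = 6.7974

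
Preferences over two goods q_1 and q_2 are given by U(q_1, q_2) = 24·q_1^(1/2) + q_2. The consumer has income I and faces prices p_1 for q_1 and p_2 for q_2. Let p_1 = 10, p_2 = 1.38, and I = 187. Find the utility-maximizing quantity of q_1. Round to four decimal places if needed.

q_1* = 2.7423

Utility is quasi-linear in q_2; the FOC for q_1 is 12/√q_1 = p_1/p_2.
Solve: √q_1 = 12·p_2/p_1, so q_1*(p_1,p_2) = (12·p_2/p_1)², and q_2* = (I − p_1·q_1*)/p_2.
Plugging in: q_1* = (12·1.38/10)² = 2.7423.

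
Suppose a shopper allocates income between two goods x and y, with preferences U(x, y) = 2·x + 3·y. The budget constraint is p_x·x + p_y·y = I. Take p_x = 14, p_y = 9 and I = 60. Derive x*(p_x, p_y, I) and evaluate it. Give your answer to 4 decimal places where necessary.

x* = 0

Perfect substitutes: compare marginal utility per dollar. 2/p_x vs 3/p_y → 0.1429 vs 0.3333.
y gives more utility per dollar, so spend all income on y: y* = I/p_y, x* = 0.
Numerically: x* = 0, y* = 6.6667.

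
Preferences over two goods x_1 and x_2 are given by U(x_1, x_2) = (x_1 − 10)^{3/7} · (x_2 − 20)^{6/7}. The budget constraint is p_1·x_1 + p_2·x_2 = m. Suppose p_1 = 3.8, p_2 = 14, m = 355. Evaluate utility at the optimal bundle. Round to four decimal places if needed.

MRS = (1/2)·(x_2−20)/(x_1−10). Tangency with p_1/p_2 gives x_2−20 = 2·(p_1/p_2)·(x_1−10).
Substituting into the budget: x_1* = 10 + 1/3·(m − 10·p_1 − 20·p_2)/p_1, and x_2* = 20 + 2/3·(…)/p_2.
Discretionary income = 355 − 10·3.8 − 20·14 = 37; x_1* = 10 + 1/3·37/3.8 = 13.2456; x_2* = 20 + 2/3·37/14 = 21.7619.
Utility at the optimum: U(13.2456, 21.7619) = 2.6913.

V = 2.6913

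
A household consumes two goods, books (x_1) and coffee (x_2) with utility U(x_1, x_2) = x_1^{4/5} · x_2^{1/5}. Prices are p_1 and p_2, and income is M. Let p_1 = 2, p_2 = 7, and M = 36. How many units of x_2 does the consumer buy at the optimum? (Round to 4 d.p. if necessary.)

x_2* = 1.0286

Tangency: MRS = 4·x_2/x_1 = p_1/p_2.
Rearranging, p_2·x_2 = (1/4)·p_1·x_1. Substituting into the budget gives p_1·x_1·(1 + (1/4)) = M.
Demand: x_1*(p_1,p_2,M) = 0.8·M/p_1 and x_2* = 0.2·M/p_2.
At p_1=2, p_2=7, M=36: x_2* = 0.2·36/7 = 1.0286.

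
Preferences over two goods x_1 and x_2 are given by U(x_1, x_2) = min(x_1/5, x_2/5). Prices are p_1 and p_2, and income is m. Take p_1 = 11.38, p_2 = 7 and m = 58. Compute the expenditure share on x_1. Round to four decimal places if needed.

Here 5·11.38 + 5·7 = 91.9, giving x_1* = 3.1556 and x_2* = 3.1556.
Expenditure on x_1: 11.38·3.1556 = 35.9108; share = 0.6192.

share on x_1 = 0.6192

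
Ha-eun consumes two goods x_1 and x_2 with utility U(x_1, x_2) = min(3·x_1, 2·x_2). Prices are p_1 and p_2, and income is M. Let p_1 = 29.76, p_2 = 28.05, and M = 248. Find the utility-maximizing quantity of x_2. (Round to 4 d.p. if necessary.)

Leontief preferences: the optimum is at the kink where x_1/2 = x_2/3, i.e. x_2 = (3/2)·x_1.
Budget: p_1·x_1 + p_2·(3/2)·x_1 = M, so (2·p_1 + 3·p_2)·x_1 = 2·M.
Demand: x_1*(p_1,p_2,M) = 2·M/(2·p_1 + 3·p_2), x_2* = 3·M/(2·p_1 + 3·p_2).
Here 2·29.76 + 3·28.05 = 143.67, giving x_2* = 5.1785.

x_2* = 5.1785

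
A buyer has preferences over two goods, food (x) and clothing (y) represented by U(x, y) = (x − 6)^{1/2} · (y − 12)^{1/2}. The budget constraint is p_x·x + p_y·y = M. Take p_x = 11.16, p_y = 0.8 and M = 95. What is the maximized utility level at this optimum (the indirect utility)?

Discretionary income = 95 − 6·11.16 − 12·0.8 = 18.44; x* = 6 + 0.5·18.44/11.16 = 6.8262; y* = 12 + 0.5·18.44/0.8 = 23.525.
Utility at the optimum: U(6.8262, 23.525) = 3.0857.

V = 3.0857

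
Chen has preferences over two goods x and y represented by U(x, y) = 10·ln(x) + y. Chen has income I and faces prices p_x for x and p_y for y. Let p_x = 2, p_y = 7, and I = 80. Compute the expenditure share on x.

So x*(p_x,p_y) = 10·p_y/p_x, independent of income; and y* = (I − 10·p_y)/p_y.
At the given prices: x* = 10·7/2 = 35, and y* = 1.4286.
Expenditure on x: 2·35 = 70; share = 0.875.

share on x = 0.875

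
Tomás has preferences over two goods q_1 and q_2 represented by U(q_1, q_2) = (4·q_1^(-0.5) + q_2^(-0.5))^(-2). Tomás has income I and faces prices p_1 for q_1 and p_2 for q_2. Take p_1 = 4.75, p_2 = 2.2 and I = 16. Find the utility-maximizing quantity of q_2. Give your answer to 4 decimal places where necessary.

q_2* = 1.7085

From the CES first-order condition, 4·(q_2/q_1)^(1.5) = p_1/p_2.
Hence q_2/q_1 = ((1/4)·p_1/p_2)^(1/(1.5)), i.e. raised to the 2/3 power.
Substitute q_2 = (q_2/q_1)·q_1 into the budget: q_1* = I/(p_1 + p_2·(q_2/q_1)).
Numerically q_2/q_1 = 0.66294, so q_1* = 16/(4.75 + 2.2·0.66294) = 2.5771 and q_2* = 0.66294·2.5771 = 1.7085.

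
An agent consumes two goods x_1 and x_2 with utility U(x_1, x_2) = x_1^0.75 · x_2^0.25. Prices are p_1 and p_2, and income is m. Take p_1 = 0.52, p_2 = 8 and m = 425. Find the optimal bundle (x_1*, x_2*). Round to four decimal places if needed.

x_1* = 612.9808, x_2* = 13.2812

Tangency: MRS = 3·x_2/x_1 = p_1/p_2.
So 0.75·p_2·x_2 = 0.25·p_1·x_1; combined with the budget, a share 0.75 of income goes to x_1.
Demand: x_1*(p_1,p_2,m) = 0.75·m/p_1 and x_2* = 0.25·m/p_2.
At p_1=0.52, p_2=8, m=425: x_1* = 0.75·425/0.52 = 612.9808, x_2* = 13.2812.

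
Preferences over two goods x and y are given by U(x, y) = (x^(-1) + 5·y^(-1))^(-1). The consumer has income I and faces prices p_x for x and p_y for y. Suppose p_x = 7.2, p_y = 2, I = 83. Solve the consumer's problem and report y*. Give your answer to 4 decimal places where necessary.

y* = 22.4503

From the CES first-order condition, (1/5)·(y/x)^(2) = p_x/p_y.
Solve for the ratio: y/x = [5·p_x/p_y]^(0.5).
With the ratio pinned down, the budget gives x* = I/(p_x + p_y·(y/x)) and y* = (y/x)·x*.
Numerically y/x = 4.242641, so x* = 83/(7.2 + 2·4.242641) = 5.2916 and y* = 4.242641·5.2916 = 22.4503.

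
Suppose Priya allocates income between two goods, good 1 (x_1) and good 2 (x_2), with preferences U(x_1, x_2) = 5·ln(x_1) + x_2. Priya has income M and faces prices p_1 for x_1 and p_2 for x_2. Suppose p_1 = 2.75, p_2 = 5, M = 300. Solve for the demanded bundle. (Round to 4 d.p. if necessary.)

x_1* = 9.0909, x_2* = 55

So x_1*(p_1,p_2) = 5·p_2/p_1, independent of income; and x_2* = (M − 5·p_2)/p_2.
At the given prices: x_1* = 5·5/2.75 = 9.0909, and x_2* = 55.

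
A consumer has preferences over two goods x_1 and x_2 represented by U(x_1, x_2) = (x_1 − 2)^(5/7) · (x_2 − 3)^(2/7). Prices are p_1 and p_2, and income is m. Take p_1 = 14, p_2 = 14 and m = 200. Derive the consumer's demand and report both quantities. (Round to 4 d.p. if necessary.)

x_1* = 8.6327, x_2* = 5.6531

MRS = (5/2)·(x_2−3)/(x_1−2). Tangency with p_1/p_2 gives x_2−3 = (2/5)·(p_1/p_2)·(x_1−2).
After buying the subsistence bundle (2, 3), a share 5/7 of the remaining income goes to x_1: x_1* = 2 + 5/7·(m − 2p_1 − 3p_2)/p_1.
Discretionary income = 200 − 2·14 − 3·14 = 130; x_1* = 2 + 5/7·130/14 = 8.6327; x_2* = 3 + 2/7·130/14 = 5.6531.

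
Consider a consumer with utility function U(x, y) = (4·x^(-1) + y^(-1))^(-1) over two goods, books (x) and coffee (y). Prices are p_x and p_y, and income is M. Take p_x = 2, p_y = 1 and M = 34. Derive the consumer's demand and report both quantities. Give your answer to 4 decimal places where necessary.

MRS = MU_x/MU_y = 4·(y/x)^(2). Set equal to p_x/p_y.
Hence y/x = ((1/4)·p_x/p_y)^(1/(2)), i.e. raised to the 0.5 power.
Substitute y = (y/x)·x into the budget: x* = M/(p_x + p_y·(y/x)).
Numerically y/x = 0.707107, so x* = 34/(2 + 1·0.707107) = 12.5595 and y* = 0.707107·12.5595 = 8.8809.

x* = 12.5595, y* = 8.8809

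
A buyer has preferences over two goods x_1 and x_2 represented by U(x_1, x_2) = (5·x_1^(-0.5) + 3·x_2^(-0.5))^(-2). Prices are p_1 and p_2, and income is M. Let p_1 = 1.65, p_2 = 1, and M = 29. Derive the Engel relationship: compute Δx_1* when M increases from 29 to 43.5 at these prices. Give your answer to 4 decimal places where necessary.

Δx_1* = 5.4855

MRS = MU_x_1/MU_x_2 = (5/3)·(x_2/x_1)^(1.5). Set equal to p_1/p_2.
Solve for the ratio: x_2/x_1 = [(3/5)·p_1/p_2]^(2/3).
Substitute x_2 = (x_2/x_1)·x_1 into the budget: x_1* = M/(p_1 + p_2·(x_2/x_1)).
Numerically x_2/x_1 = 0.993322, so x_1* = 29/(1.65 + 1·0.993322) = 10.971.
At M' = 43.5: x_1* = 16.4566. Change: 16.4566 − 10.971 = 5.4855.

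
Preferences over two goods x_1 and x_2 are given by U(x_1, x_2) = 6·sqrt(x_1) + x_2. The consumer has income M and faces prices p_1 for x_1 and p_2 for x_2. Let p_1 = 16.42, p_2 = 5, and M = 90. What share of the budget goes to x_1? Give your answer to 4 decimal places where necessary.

share on x_1 = 0.1523

Solve: √x_1 = 3·p_2/p_1, so x_1*(p_1,p_2) = (3·p_2/p_1)², and x_2* = (M − p_1·x_1*)/p_2.
Plugging in: x_1* = (3·5/16.42)² = 0.8345, x_2* = 15.2594.
Expenditure on x_1: 16.42·0.8345 = 13.7028; share = 0.1523.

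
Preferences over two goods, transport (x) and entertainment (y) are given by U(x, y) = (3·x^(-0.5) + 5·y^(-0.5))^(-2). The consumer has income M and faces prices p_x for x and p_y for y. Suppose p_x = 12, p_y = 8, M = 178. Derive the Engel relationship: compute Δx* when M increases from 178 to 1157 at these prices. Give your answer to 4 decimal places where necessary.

MU_x ∝ 3·x^(-1.5), MU_y ∝ 5·y^(-1.5), so MRS = (3/5)·(y/x)^(1.5) = p_x/p_y.
Solve for the ratio: y/x = [(5/3)·p_x/p_y]^(2/3).
Substitute y = (y/x)·x into the budget: x* = M/(p_x + p_y·(y/x)).
Numerically y/x = 1.842016, so x* = 178/(12 + 8·1.842016) = 6.6577.
At M' = 1157: x* = 43.2748. Change: 43.2748 − 6.6577 = 36.6171.

Δx* = 36.6171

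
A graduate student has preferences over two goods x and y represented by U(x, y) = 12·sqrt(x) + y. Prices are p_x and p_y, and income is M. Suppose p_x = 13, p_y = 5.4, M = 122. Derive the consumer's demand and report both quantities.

x* = 6.2116, y* = 7.6387

MU_x = 6/√x, MU_y = 1. Tangency: 6/√x = p_x/p_y.
Solve: √x = 6·p_y/p_x, so x*(p_x,p_y) = (6·p_y/p_x)², and y* = (M − p_x·x*)/p_y.
Plugging in: x* = (6·5.4/13)² = 6.2116, y* = 7.6387.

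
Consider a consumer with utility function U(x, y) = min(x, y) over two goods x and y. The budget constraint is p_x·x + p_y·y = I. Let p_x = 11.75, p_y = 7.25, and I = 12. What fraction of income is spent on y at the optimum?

share on y = 0.3816

Leontief preferences: the optimum is at the kink where x/1 = y/1, i.e. y = x.
Budget: p_x·x + p_y·x = I, so (p_x + p_y)·x = I.
Demand: x*(p_x,p_y,I) = I/(p_x + p_y), y* = I/(p_x + p_y).
Here 11.75 + 7.25 = 19, giving x* = 0.6316 and y* = 0.6316.
Expenditure on y: 7.25·0.6316 = 4.5789; share = 0.3816.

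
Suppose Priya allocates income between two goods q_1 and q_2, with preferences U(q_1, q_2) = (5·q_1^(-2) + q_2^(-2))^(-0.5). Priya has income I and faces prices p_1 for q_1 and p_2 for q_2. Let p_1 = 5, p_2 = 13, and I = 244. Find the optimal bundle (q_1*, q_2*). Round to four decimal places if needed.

q_1* = 23.1746, q_2* = 9.8559

From the CES first-order condition, 5·(q_2/q_1)^(3) = p_1/p_2.
Hence q_2/q_1 = ((1/5)·p_1/p_2)^(1/(3)), i.e. raised to the 1/3 power.
Substitute q_2 = (q_2/q_1)·q_1 into the budget: q_1* = I/(p_1 + p_2·(q_2/q_1)).
Numerically q_2/q_1 = 0.42529, so q_1* = 244/(5 + 13·0.42529) = 23.1746 and q_2* = 0.42529·23.1746 = 9.8559.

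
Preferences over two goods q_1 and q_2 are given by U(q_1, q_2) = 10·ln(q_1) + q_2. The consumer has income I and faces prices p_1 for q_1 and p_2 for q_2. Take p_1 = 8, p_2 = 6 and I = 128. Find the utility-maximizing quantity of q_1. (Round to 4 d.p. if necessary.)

q_1* = 7.5

At the given prices: q_1* = 10·6/8 = 7.5.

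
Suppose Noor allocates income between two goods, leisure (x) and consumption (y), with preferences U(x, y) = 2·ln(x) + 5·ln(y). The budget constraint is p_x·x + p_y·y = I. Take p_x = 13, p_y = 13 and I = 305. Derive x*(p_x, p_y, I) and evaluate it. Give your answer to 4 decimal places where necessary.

MU_x/MU_y = (2·y)/(5·x); tangency sets this equal to p_x/p_y.
So 2·p_y·y = 5·p_x·x; combined with the budget, a share 2/7 of income goes to x.
Demand: x*(p_x,p_y,I) = 2/7·I/p_x and y* = 5/7·I/p_y.
At p_x=13, p_y=13, I=305: x* = 2/7·305/13 = 6.7033.

x* = 6.7033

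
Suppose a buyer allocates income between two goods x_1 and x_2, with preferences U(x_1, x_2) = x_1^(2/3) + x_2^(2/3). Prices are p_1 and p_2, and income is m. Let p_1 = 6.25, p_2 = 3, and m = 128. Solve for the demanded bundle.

x_1* = 3.835, x_2* = 34.6771

MU_x_1 ∝ x_1^(-1/3), MU_x_2 ∝ x_2^(-1/3), so MRS = (x_2/x_1)^(1/3) = p_1/p_2.
Hence x_2/x_1 = (p_1/p_2)^(1/(1/3)), i.e. raised to the 3 power.
With the ratio pinned down, the budget gives x_1* = m/(p_1 + p_2·(x_2/x_1)) and x_2* = (x_2/x_1)·x_1*.
Numerically x_2/x_1 = 9.042245, so x_1* = 128/(6.25 + 3·9.042245) = 3.835 and x_2* = 9.042245·3.835 = 34.6771.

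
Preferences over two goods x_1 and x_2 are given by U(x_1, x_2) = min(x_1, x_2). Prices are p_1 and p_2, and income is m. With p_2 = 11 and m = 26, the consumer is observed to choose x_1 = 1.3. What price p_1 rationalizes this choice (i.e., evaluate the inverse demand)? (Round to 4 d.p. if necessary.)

Leontief preferences: the optimum is at the kink where x_1/1 = x_2/1, i.e. x_2 = x_1.
Budget: p_1·x_1 + p_2·x_1 = m, so (p_1 + p_2)·x_1 = m.
Demand: x_1*(p_1,p_2,m) = m/(p_1 + p_2), x_2* = m/(p_1 + p_2).
Set x_1* = 1.3 in the demand function and solve for p_1: p_1 = 9.

p_1 = 9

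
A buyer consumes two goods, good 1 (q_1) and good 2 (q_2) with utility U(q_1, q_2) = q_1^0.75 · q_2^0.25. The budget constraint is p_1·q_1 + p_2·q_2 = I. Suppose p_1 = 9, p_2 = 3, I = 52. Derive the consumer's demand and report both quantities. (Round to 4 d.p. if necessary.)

MU_q_1/MU_q_2 = (0.75·q_2)/(0.25·q_1); tangency sets this equal to p_1/p_2.
So 0.75·p_2·q_2 = 0.25·p_1·q_1; combined with the budget, a share 0.75 of income goes to q_1.
Demand: q_1*(p_1,p_2,I) = 0.75·I/p_1 and q_2* = 0.25·I/p_2.
At p_1=9, p_2=3, I=52: q_1* = 0.75·52/9 = 4.3333, q_2* = 4.3333.

q_1* = 4.3333, q_2* = 4.3333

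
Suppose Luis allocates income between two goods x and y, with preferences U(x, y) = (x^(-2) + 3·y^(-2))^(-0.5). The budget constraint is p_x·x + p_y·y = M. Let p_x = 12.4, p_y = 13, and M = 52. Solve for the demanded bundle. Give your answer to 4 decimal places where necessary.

x* = 1.6852, y* = 2.3925

Substitute y = (y/x)·x into the budget: x* = M/(p_x + p_y·(y/x)).
Numerically y/x = 1.419711, so x* = 52/(12.4 + 13·1.419711) = 1.6852 and y* = 1.419711·1.6852 = 2.3925.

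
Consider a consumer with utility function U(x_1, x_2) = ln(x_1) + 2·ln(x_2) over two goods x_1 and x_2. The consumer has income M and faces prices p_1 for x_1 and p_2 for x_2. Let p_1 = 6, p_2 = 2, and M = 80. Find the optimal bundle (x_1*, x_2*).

x_1* = 4.4444, x_2* = 26.6667

The MRS is (1/2)·x_2/x_1. Set MRS = p_1/p_2.
Rearranging, p_2·x_2 = 2·p_1·x_1. Substituting into the budget gives p_1·x_1·(1 + 2) = M.
Demand: x_1*(p_1,p_2,M) = 1/3·M/p_1 and x_2* = 2/3·M/p_2.
At p_1=6, p_2=2, M=80: x_1* = 1/3·80/6 = 4.4444, x_2* = 26.6667.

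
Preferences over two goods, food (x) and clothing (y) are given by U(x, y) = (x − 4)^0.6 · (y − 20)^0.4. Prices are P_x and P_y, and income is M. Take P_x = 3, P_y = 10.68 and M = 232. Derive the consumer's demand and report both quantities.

MRS = (3/2)·(y−20)/(x−4). Tangency with P_x/P_y gives y−20 = (2/3)·(P_x/P_y)·(x−4).
Substituting into the budget: x* = 4 + 0.6·(M − 4·P_x − 20·P_y)/P_x, and y* = 20 + 0.4·(…)/P_y.
Discretionary income = 232 − 4·3 − 20·10.68 = 6.4; x* = 4 + 0.6·6.4/3 = 5.28; y* = 20 + 0.4·6.4/10.68 = 20.2397.

x* = 5.28, y* = 20.2397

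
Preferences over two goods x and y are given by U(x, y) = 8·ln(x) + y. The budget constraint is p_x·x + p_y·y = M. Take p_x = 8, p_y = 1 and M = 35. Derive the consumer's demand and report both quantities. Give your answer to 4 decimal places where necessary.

x* = 1, y* = 27

MU_x = 8/x, MU_y = 1. Tangency: 8/x = p_x/p_y.
So x*(p_x,p_y) = 8·p_y/p_x, independent of income; and y* = (M − 8·p_y)/p_y.
At the given prices: x* = 8·1/8 = 1, and y* = 27.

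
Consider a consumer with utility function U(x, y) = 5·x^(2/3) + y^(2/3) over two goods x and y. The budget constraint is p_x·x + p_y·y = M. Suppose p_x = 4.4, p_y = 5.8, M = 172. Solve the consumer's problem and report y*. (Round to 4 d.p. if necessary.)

y* = 0.1359

Substitute y = (y/x)·x into the budget: x* = M/(p_x + p_y·(y/x)).
Numerically y/x = 0.003493, so x* = 172/(4.4 + 5.8·0.003493) = 38.9118 and y* = 0.003493·38.9118 = 0.1359.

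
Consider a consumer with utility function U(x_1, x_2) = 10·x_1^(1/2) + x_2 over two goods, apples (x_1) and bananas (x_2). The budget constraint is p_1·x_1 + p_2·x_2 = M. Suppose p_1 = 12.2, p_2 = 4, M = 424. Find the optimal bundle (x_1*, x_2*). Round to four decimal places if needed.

x_1* = 2.6874, x_2* = 97.8033

Set MRS = p_1/p_2: 5·x_1^(−1/2) = p_1/p_2.
Solve: √x_1 = 5·p_2/p_1, so x_1*(p_1,p_2) = (5·p_2/p_1)², and x_2* = (M − p_1·x_1*)/p_2.
Plugging in: x_1* = (5·4/12.2)² = 2.6874, x_2* = 97.8033.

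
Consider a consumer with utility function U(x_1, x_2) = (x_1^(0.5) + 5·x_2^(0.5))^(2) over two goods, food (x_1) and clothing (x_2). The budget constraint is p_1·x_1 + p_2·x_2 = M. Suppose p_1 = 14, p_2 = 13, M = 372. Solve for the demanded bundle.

x_1* = 0.9516, x_2* = 27.5906

MRS = MU_x_1/MU_x_2 = (1/5)·(x_2/x_1)^(0.5). Set equal to p_1/p_2.
Hence x_2/x_1 = (5·p_1/p_2)^(1/(0.5)), i.e. raised to the 2 power.
With the ratio pinned down, the budget gives x_1* = M/(p_1 + p_2·(x_2/x_1)) and x_2* = (x_2/x_1)·x_1*.
Numerically x_2/x_1 = 28.994083, so x_1* = 372/(14 + 13·28.994083) = 0.9516 and x_2* = 28.994083·0.9516 = 27.5906.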